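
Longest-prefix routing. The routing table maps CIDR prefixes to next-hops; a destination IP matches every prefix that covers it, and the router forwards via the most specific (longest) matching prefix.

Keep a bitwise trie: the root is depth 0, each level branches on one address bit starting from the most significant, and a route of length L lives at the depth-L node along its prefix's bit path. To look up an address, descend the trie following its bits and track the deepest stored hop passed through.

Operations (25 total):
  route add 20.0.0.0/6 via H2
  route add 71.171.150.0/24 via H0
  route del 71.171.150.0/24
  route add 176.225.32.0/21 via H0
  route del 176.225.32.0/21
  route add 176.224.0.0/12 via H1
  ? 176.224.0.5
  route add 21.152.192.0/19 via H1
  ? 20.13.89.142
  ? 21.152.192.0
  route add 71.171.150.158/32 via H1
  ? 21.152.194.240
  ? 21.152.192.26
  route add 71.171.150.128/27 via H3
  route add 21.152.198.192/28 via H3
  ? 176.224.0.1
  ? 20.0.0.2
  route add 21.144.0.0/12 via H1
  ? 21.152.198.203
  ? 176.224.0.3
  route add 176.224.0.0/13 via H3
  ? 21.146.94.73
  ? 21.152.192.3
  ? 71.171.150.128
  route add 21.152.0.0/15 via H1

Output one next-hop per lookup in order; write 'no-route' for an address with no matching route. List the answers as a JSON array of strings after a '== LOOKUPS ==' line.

Trace:
  add 20.0.0.0/6 -> H2 at depth 6
  add 71.171.150.0/24 -> H0 at depth 24
  - 71.171.150.0/24 clear@24
  add 176.225.32.0/21 -> H0 at depth 21
  - 176.225.32.0/21 clear@21
  add 176.224.0.0/12 -> H1 at depth 12
  lookup 176.224.0.5: bits 101100001110000 walk d0:-→d1:-→d2:-→d3:-→d4:-→d5:-→d6:-→d7:-→d8:-→d9:-→d10:-→d11:-→d12:H1→d13:-→d14:-→d15:- -> H1
  add 21.152.192.0/19 -> H1 at depth 19
  lookup 20.13.89.142: bits 0001010 walk d0:-→d1:-→d2:-→d3:-→d4:-→d5:-→d6:H2→d7:- -> H2
  lookup 21.152.192.0: bits 0001010110011000110 walk d0:-→d1:-→d2:-→d3:-→d4:-→d5:-→d6:H2→d7:-→d8:-→d9:-→d10:-→d11:-→d12:-→d13:-→d14:-→d15:-→d16:-→d17:-→d18:-→d19:H1 -> H1
  add 71.171.150.158/32 -> H1 at depth 32
  lookup 21.152.194.240: bits 0001010110011000110 walk d0:-→d1:-→d2:-→d3:-→d4:-→d5:-→d6:H2→d7:-→d8:-→d9:-→d10:-→d11:-→d12:-→d13:-→d14:-→d15:-→d16:-→d17:-→d18:-→d19:H1 -> H1
  lookup 21.152.192.26: bits 0001010110011000110 walk d0:-→d1:-→d2:-→d3:-→d4:-→d5:-→d6:H2→d7:-→d8:-→d9:-→d10:-→d11:-→d12:-→d13:-→d14:-→d15:-→d16:-→d17:-→d18:-→d19:H1 -> H1
  add 71.171.150.128/27 -> H3 at depth 27
  add 21.152.198.192/28 -> H3 at depth 28
  lookup 176.224.0.1: bits 101100001110000 walk d0:-→d1:-→d2:-→d3:-→d4:-→d5:-→d6:-→d7:-→d8:-→d9:-→d10:-→d11:-→d12:H1→d13:-→d14:-→d15:- -> H1
  lookup 20.0.0.2: bits 0001010 walk d0:-→d1:-→d2:-→d3:-→d4:-→d5:-→d6:H2→d7:- -> H2
  add 21.144.0.0/12 -> H1 at depth 12
  lookup 21.152.198.203: bits 0001010110011000110001101100 walk d0:-→d1:-→d2:-→d3:-→d4:-→d5:-→d6:H2→d7:-→d8:-→d9:-→d10:-→d11:-→d12:H1→d13:-→d14:-→d15:-→d16:-→d17:-→d18:-→d19:H1→d20:-→d21:-→d22:-→d23:-→d24:-→d25:-→d26:-→d27:-→d28:H3 -> H3
  lookup 176.224.0.3: bits 101100001110000 walk d0:-→d1:-→d2:-→d3:-→d4:-→d5:-→d6:-→d7:-→d8:-→d9:-→d10:-→d11:-→d12:H1→d13:-→d14:-→d15:- -> H1
  add 176.224.0.0/13 -> H3 at depth 13
  lookup 21.146.94.73: bits 000101011001 walk d0:-→d1:-→d2:-→d3:-→d4:-→d5:-→d6:H2→d7:-→d8:-→d9:-→d10:-→d11:-→d12:H1 -> H1
  lookup 21.152.192.3: bits 000101011001100011000 walk d0:-→d1:-→d2:-→d3:-→d4:-→d5:-→d6:H2→d7:-→d8:-→d9:-→d10:-→d11:-→d12:H1→d13:-→d14:-→d15:-→d16:-→d17:-→d18:-→d19:H1→d20:-→d21:- -> H1
  lookup 71.171.150.128: bits 010001111010101110010110100 walk d0:-→d1:-→d2:-→d3:-→d4:-→d5:-→d6:-→d7:-→d8:-→d9:-→d10:-→d11:-→d12:-→d13:-→d14:-→d15:-→d16:-→d17:-→d18:-→d19:-→d20:-→d21:-→d22:-→d23:-→d24:-→d25:-→d26:-→d27:H3 -> H3
  add 21.152.0.0/15 -> H1 at depth 15

== LOOKUPS ==
["H1","H2","H1","H1","H1","H1","H2","H3","H1","H1","H1","H3"]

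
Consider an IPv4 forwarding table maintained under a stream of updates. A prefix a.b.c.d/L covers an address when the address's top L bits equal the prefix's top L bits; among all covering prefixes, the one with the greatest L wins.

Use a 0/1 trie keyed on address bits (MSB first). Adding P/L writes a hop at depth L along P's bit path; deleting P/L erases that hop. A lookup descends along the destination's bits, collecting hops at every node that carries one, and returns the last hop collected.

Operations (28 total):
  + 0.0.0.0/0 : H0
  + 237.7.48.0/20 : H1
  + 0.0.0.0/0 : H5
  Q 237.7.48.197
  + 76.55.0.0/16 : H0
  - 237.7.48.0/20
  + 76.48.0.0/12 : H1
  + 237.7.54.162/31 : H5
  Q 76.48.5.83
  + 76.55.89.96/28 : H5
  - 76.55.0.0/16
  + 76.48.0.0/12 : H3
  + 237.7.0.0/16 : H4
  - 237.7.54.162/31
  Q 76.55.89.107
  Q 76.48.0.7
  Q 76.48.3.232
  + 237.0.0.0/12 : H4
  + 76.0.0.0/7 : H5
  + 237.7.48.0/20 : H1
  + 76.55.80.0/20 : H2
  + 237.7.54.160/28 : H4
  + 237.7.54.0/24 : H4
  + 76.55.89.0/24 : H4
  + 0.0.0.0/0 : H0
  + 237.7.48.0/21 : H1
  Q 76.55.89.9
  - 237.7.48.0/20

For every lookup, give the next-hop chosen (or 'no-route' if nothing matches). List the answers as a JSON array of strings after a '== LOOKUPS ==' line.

Apply in order:
  add 0.0.0.0/0 -> H0 at depth 0
  add 237.7.48.0/20 -> H1 at depth 20
  add 0.0.0.0/0 -> H5 at depth 0
  ? 237.7.48.197  path d0:H5→d1:-→d2:-→d3:-→d4:-→d5:-→d6:-→d7:-→d8:-→d9:-→d10:-→d11:-→d12:-→d13:-→d14:-→d15:-→d16:-→d17:-→d18:-→d19:-→d20:H1  best=H1
  add 76.55.0.0/16 -> H0 at depth 16
  - 237.7.48.0/20 clear@20
  add 76.48.0.0/12 -> H1 at depth 12
  add 237.7.54.162/31 -> H5 at depth 31
  ? 76.48.5.83  path d0:H5→d1:-→d2:-→d3:-→d4:-→d5:-→d6:-→d7:-→d8:-→d9:-→d10:-→d11:-→d12:H1→d13:-  best=H1
  add 76.55.89.96/28 -> H5 at depth 28
  - 76.55.0.0/16 clear@16
  add 76.48.0.0/12 -> H3 at depth 12
  add 237.7.0.0/16 -> H4 at depth 16
  - 237.7.54.162/31 clear@31
  ? 76.55.89.107  path d0:H5→d1:-→d2:-→d3:-→d4:-→d5:-→d6:-→d7:-→d8:-→d9:-→d10:-→d11:-→d12:H3→d13:-→d14:-→d15:-→d16:-→d17:-→d18:-→d19:-→d20:-→d21:-→d22:-→d23:-→d24:-→d25:-→d26:-→d27:-→d28:H5  best=H5
  ? 76.48.0.7  path d0:H5→d1:-→d2:-→d3:-→d4:-→d5:-→d6:-→d7:-→d8:-→d9:-→d10:-→d11:-→d12:H3→d13:-  best=H3
  ? 76.48.3.232  path d0:H5→d1:-→d2:-→d3:-→d4:-→d5:-→d6:-→d7:-→d8:-→d9:-→d10:-→d11:-→d12:H3→d13:-  best=H3
  add 237.0.0.0/12 -> H4 at depth 12
  add 76.0.0.0/7 -> H5 at depth 7
  add 237.7.48.0/20 -> H1 at depth 20
  add 76.55.80.0/20 -> H2 at depth 20
  add 237.7.54.160/28 -> H4 at depth 28
  add 237.7.54.0/24 -> H4 at depth 24
  add 76.55.89.0/24 -> H4 at depth 24
  add 0.0.0.0/0 -> H0 at depth 0
  add 237.7.48.0/21 -> H1 at depth 21
  ? 76.55.89.9  path d0:H0→d1:-→d2:-→d3:-→d4:-→d5:-→d6:-→d7:H5→d8:-→d9:-→d10:-→d11:-→d12:H3→d13:-→d14:-→d15:-→d16:-→d17:-→d18:-→d19:-→d20:H2→d21:-→d22:-→d23:-→d24:H4→d25:-  best=H4
  - 237.7.48.0/20 clear@20

== LOOKUPS ==
["H1","H1","H5","H3","H3","H4"]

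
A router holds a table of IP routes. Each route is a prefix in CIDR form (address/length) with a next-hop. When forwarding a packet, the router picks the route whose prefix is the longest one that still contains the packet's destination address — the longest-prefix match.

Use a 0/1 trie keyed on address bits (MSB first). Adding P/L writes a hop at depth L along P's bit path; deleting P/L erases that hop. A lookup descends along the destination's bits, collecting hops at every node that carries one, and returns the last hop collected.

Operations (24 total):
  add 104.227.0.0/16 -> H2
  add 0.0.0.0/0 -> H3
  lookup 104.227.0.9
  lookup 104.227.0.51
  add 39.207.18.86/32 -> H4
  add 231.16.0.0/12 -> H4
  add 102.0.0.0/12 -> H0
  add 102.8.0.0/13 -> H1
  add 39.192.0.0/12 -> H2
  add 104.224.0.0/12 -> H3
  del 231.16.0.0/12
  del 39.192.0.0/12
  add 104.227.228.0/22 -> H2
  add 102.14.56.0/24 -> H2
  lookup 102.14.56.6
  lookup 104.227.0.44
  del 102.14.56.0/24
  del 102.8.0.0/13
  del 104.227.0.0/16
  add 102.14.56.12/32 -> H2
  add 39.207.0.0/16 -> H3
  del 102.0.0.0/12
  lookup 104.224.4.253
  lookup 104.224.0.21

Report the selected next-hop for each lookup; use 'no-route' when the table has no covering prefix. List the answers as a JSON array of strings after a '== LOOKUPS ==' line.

Trace:
  add 104.227.0.0/16 -> H2 at depth 16
  add 0.0.0.0/0 -> H3 at depth 0
  Q 104.227.0.9: descend 0110100011100011 ; hops seen [H3,H2] ; pick H2
  Q 104.227.0.51: descend 0110100011100011 ; hops seen [H3,H2] ; pick H2
  add 39.207.18.86/32 -> H4 at depth 32
  add 231.16.0.0/12 -> H4 at depth 12
  add 102.0.0.0/12 -> H0 at depth 12
  add 102.8.0.0/13 -> H1 at depth 13
  add 39.192.0.0/12 -> H2 at depth 12
  add 104.224.0.0/12 -> H3 at depth 12
  del 231.16.0.0/12 (clear depth 12)
  del 39.192.0.0/12 (clear depth 12)
  add 104.227.228.0/22 -> H2 at depth 22
  add 102.14.56.0/24 -> H2 at depth 24
  Q 102.14.56.6: descend 011001100000111000111000 ; hops seen [H3,H0,H1,H2] ; pick H2
  Q 104.227.0.44: descend 0110100011100011 ; hops seen [H3,H3,H2] ; pick H2
  del 102.14.56.0/24 (clear depth 24)
  del 102.8.0.0/13 (clear depth 13)
  del 104.227.0.0/16 (clear depth 16)
  add 102.14.56.12/32 -> H2 at depth 32
  add 39.207.0.0/16 -> H3 at depth 16
  del 102.0.0.0/12 (clear depth 12)
  Q 104.224.4.253: descend 01101000111000 ; hops seen [H3,H3] ; pick H3
  Q 104.224.0.21: descend 01101000111000 ; hops seen [H3,H3] ; pick H3

== LOOKUPS ==
["H2","H2","H2","H2","H3","H3"]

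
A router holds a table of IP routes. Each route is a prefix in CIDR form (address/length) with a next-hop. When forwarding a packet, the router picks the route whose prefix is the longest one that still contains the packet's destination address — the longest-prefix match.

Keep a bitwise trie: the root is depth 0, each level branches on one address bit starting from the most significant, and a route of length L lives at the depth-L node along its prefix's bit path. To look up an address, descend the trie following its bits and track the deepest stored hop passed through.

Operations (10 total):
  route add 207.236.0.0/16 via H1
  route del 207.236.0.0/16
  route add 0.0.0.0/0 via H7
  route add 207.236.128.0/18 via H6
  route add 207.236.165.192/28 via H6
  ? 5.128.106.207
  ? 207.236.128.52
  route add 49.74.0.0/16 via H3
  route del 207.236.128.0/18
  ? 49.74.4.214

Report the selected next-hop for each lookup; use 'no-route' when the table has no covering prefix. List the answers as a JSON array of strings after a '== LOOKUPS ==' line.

Trace:
  + 207.236.0.0/16 (H1) depth=16
  - 207.236.0.0/16 clear@16
  + 0.0.0.0/0 (H7) depth=0
  + 207.236.128.0/18 (H6) depth=18
  + 207.236.165.192/28 (H6) depth=28
  lookup 5.128.106.207: bits ε walk d0:H7 -> H7
  lookup 207.236.128.52: bits 110011111110110010 walk d0:H7→d1:-→d2:-→d3:-→d4:-→d5:-→d6:-→d7:-→d8:-→d9:-→d10:-→d11:-→d12:-→d13:-→d14:-→d15:-→d16:-→d17:-→d18:H6 -> H6
  + 49.74.0.0/16 (H3) depth=16
  - 207.236.128.0/18 clear@18
  lookup 49.74.4.214: bits 0011000101001010 walk d0:H7→d1:-→d2:-→d3:-→d4:-→d5:-→d6:-→d7:-→d8:-→d9:-→d10:-→d11:-→d12:-→d13:-→d14:-→d15:-→d16:H3 -> H3

== LOOKUPS ==
["H7","H6","H3"]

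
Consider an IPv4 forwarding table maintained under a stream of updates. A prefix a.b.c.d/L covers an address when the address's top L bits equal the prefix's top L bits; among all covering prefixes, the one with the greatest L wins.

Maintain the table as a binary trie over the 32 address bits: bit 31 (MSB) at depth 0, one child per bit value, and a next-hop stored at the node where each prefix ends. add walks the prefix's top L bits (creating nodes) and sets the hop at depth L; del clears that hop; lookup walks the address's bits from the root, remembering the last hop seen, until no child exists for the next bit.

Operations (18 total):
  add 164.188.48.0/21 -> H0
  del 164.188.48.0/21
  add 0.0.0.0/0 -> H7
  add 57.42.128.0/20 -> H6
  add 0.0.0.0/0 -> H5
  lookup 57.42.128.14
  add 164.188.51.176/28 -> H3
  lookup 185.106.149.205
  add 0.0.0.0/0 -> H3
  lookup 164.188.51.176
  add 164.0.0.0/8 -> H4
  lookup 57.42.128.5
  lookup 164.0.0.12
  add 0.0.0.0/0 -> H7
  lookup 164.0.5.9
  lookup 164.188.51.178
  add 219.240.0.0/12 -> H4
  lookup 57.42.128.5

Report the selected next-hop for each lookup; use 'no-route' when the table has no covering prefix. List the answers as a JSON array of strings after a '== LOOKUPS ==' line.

Apply in order:
  + 164.188.48.0/21 (H0) depth=21
  - 164.188.48.0/21 clear@21
  + 0.0.0.0/0 (H7) depth=0
  + 57.42.128.0/20 (H6) depth=20
  + 0.0.0.0/0 (H5) depth=0
  ? 57.42.128.14  path d0:H5→d1:-→d2:-→d3:-→d4:-→d5:-→d6:-→d7:-→d8:-→d9:-→d10:-→d11:-→d12:-→d13:-→d14:-→d15:-→d16:-→d17:-→d18:-→d19:-→d20:H6  best=H6
  + 164.188.51.176/28 (H3) depth=28
  ? 185.106.149.205  path d0:H5→d1:-→d2:-→d3:-  best=H5
  + 0.0.0.0/0 (H3) depth=0
  ? 164.188.51.176  path d0:H3→d1:-→d2:-→d3:-→d4:-→d5:-→d6:-→d7:-→d8:-→d9:-→d10:-→d11:-→d12:-→d13:-→d14:-→d15:-→d16:-→d17:-→d18:-→d19:-→d20:-→d21:-→d22:-→d23:-→d24:-→d25:-→d26:-→d27:-→d28:H3  best=H3
  + 164.0.0.0/8 (H4) depth=8
  ? 57.42.128.5  path d0:H3→d1:-→d2:-→d3:-→d4:-→d5:-→d6:-→d7:-→d8:-→d9:-→d10:-→d11:-→d12:-→d13:-→d14:-→d15:-→d16:-→d17:-→d18:-→d19:-→d20:H6  best=H6
  ? 164.0.0.12  path d0:H3→d1:-→d2:-→d3:-→d4:-→d5:-→d6:-→d7:-→d8:H4  best=H4
  + 0.0.0.0/0 (H7) depth=0
  ? 164.0.5.9  path d0:H7→d1:-→d2:-→d3:-→d4:-→d5:-→d6:-→d7:-→d8:H4  best=H4
  ? 164.188.51.178  path d0:H7→d1:-→d2:-→d3:-→d4:-→d5:-→d6:-→d7:-→d8:H4→d9:-→d10:-→d11:-→d12:-→d13:-→d14:-→d15:-→d16:-→d17:-→d18:-→d19:-→d20:-→d21:-→d22:-→d23:-→d24:-→d25:-→d26:-→d27:-→d28:H3  best=H3
  + 219.240.0.0/12 (H4) depth=12
  ? 57.42.128.5  path d0:H7→d1:-→d2:-→d3:-→d4:-→d5:-→d6:-→d7:-→d8:-→d9:-→d10:-→d11:-→d12:-→d13:-→d14:-→d15:-→d16:-→d17:-→d18:-→d19:-→d20:H6  best=H6

== LOOKUPS ==
["H6","H5","H3","H6","H4","H4","H3","H6"]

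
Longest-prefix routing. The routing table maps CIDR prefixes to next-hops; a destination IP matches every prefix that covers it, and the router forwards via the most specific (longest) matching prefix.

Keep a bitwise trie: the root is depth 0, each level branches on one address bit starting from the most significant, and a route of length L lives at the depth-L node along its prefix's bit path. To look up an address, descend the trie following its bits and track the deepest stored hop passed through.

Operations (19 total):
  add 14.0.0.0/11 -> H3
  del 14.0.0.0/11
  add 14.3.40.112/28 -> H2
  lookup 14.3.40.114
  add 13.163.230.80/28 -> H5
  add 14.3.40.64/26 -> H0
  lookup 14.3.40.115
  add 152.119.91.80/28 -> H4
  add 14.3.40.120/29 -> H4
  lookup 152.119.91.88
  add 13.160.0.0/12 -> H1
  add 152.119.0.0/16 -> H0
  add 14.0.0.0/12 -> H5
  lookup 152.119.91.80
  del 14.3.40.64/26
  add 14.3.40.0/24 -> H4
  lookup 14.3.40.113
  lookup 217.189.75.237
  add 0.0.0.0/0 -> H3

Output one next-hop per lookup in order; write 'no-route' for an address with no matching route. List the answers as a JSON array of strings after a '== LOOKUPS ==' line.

Trace:
  add 14.0.0.0/11 -> H3 at depth 11
  - 14.0.0.0/11 clear@11
  add 14.3.40.112/28 -> H2 at depth 28
  Q 14.3.40.114: descend 0000111000000011001010000111 ; hops seen [H2] ; pick H2
  add 13.163.230.80/28 -> H5 at depth 28
  add 14.3.40.64/26 -> H0 at depth 26
  Q 14.3.40.115: descend 0000111000000011001010000111 ; hops seen [H0,H2] ; pick H2
  add 152.119.91.80/28 -> H4 at depth 28
  add 14.3.40.120/29 -> H4 at depth 29
  Q 152.119.91.88: descend 1001100001110111010110110101 ; hops seen [H4] ; pick H4
  add 13.160.0.0/12 -> H1 at depth 12
  add 152.119.0.0/16 -> H0 at depth 16
  add 14.0.0.0/12 -> H5 at depth 12
  Q 152.119.91.80: descend 1001100001110111010110110101 ; hops seen [H0,H4] ; pick H4
  - 14.3.40.64/26 clear@26
  add 14.3.40.0/24 -> H4 at depth 24
  Q 14.3.40.113: descend 0000111000000011001010000111 ; hops seen [H5,H4,H2] ; pick H2
  Q 217.189.75.237: descend 1 ; hops seen [∅] ; pick no-route
  add 0.0.0.0/0 -> H3 at depth 0

== LOOKUPS ==
["H2","H2","H4","H4","H2","no-route"]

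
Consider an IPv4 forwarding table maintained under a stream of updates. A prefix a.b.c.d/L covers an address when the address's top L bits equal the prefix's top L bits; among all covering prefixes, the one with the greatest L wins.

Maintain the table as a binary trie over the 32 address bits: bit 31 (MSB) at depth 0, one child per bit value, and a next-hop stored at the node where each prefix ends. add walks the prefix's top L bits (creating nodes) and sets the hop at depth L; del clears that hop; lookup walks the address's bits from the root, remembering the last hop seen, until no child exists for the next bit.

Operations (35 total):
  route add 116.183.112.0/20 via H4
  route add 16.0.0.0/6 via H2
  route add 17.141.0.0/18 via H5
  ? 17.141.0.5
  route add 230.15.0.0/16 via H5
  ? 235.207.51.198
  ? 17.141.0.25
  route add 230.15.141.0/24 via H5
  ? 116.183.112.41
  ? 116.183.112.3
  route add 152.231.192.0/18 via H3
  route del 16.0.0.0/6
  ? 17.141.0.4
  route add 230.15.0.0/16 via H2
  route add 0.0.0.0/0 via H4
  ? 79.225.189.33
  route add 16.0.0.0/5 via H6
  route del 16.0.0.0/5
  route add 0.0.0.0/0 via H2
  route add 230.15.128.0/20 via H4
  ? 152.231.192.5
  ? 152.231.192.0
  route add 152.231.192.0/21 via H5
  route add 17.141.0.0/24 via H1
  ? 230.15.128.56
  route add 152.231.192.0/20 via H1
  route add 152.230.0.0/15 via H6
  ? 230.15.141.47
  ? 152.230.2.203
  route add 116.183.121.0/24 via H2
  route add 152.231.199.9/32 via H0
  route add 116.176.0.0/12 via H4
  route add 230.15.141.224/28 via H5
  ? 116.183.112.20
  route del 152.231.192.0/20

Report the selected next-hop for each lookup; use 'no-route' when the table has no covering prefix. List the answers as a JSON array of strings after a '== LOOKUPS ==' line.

Process each operation:
  add 116.183.112.0/20 -> H4 at depth 20
  add 16.0.0.0/6 -> H2 at depth 6
  add 17.141.0.0/18 -> H5 at depth 18
  Q 17.141.0.5: descend 000100011000110100 ; hops seen [H2,H5] ; pick H5
  add 230.15.0.0/16 -> H5 at depth 16
  Q 235.207.51.198: descend 1110 ; hops seen [∅] ; pick no-route
  Q 17.141.0.25: descend 000100011000110100 ; hops seen [H2,H5] ; pick H5
  add 230.15.141.0/24 -> H5 at depth 24
  Q 116.183.112.41: descend 01110100101101110111 ; hops seen [H4] ; pick H4
  Q 116.183.112.3: descend 01110100101101110111 ; hops seen [H4] ; pick H4
  add 152.231.192.0/18 -> H3 at depth 18
  - 16.0.0.0/6 clear@6
  Q 17.141.0.4: descend 000100011000110100 ; hops seen [H5] ; pick H5
  add 230.15.0.0/16 -> H2 at depth 16
  add 0.0.0.0/0 -> H4 at depth 0
  Q 79.225.189.33: descend 01 ; hops seen [H4] ; pick H4
  add 16.0.0.0/5 -> H6 at depth 5
  - 16.0.0.0/5 clear@5
  add 0.0.0.0/0 -> H2 at depth 0
  add 230.15.128.0/20 -> H4 at depth 20
  Q 152.231.192.5: descend 100110001110011111 ; hops seen [H2,H3] ; pick H3
  Q 152.231.192.0: descend 100110001110011111 ; hops seen [H2,H3] ; pick H3
  add 152.231.192.0/21 -> H5 at depth 21
  add 17.141.0.0/24 -> H1 at depth 24
  Q 230.15.128.56: descend 11100110000011111000 ; hops seen [H2,H2,H4] ; pick H4
  add 152.231.192.0/20 -> H1 at depth 20
  add 152.230.0.0/15 -> H6 at depth 15
  Q 230.15.141.47: descend 111001100000111110001101 ; hops seen [H2,H2,H4,H5] ; pick H5
  Q 152.230.2.203: descend 100110001110011 ; hops seen [H2,H6] ; pick H6
  add 116.183.121.0/24 -> H2 at depth 24
  add 152.231.199.9/32 -> H0 at depth 32
  add 116.176.0.0/12 -> H4 at depth 12
  add 230.15.141.224/28 -> H5 at depth 28
  Q 116.183.112.20: descend 01110100101101110111 ; hops seen [H2,H4,H4] ; pick H4
  - 152.231.192.0/20 clear@20

== LOOKUPS ==
["H5","no-route","H5","H4","H4","H5","H4","H3","H3","H4","H5","H6","H4"]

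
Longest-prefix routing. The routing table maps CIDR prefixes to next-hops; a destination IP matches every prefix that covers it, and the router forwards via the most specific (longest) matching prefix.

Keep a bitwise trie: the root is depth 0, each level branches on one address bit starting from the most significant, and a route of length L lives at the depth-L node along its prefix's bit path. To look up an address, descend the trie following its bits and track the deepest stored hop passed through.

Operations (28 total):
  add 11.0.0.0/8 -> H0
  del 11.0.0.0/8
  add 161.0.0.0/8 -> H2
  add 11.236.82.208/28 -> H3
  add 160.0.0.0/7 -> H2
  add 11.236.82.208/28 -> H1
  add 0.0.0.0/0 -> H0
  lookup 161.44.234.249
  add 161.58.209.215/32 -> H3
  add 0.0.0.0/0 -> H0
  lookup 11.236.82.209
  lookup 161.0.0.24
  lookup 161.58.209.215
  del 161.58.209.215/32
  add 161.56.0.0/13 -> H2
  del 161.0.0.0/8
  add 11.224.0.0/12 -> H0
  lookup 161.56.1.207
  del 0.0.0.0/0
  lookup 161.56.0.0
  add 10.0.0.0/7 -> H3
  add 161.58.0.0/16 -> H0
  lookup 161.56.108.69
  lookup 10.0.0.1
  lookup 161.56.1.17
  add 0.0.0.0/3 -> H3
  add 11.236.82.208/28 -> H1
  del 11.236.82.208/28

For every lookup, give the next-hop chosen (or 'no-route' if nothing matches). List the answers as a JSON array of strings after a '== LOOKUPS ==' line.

Apply in order:
  add 11.0.0.0/8 -> H0 at depth 8
  del 11.0.0.0/8 (clear depth 8)
  add 161.0.0.0/8 -> H2 at depth 8
  add 11.236.82.208/28 -> H3 at depth 28
  add 160.0.0.0/7 -> H2 at depth 7
  add 11.236.82.208/28 -> H1 at depth 28
  add 0.0.0.0/0 -> H0 at depth 0
  lookup 161.44.234.249: bits 10100001 walk d0:H0→d1:-→d2:-→d3:-→d4:-→d5:-→d6:-→d7:H2→d8:H2 -> H2
  add 161.58.209.215/32 -> H3 at depth 32
  add 0.0.0.0/0 -> H0 at depth 0
  lookup 11.236.82.209: bits 0000101111101100010100101101 walk d0:H0→d1:-→d2:-→d3:-→d4:-→d5:-→d6:-→d7:-→d8:-→d9:-→d10:-→d11:-→d12:-→d13:-→d14:-→d15:-→d16:-→d17:-→d18:-→d19:-→d20:-→d21:-→d22:-→d23:-→d24:-→d25:-→d26:-→d27:-→d28:H1 -> H1
  lookup 161.0.0.24: bits 1010000100 walk d0:H0→d1:-→d2:-→d3:-→d4:-→d5:-→d6:-→d7:H2→d8:H2→d9:-→d10:- -> H2
  lookup 161.58.209.215: bits 10100001001110101101000111010111 walk d0:H0→d1:-→d2:-→d3:-→d4:-→d5:-→d6:-→d7:H2→d8:H2→d9:-→d10:-→d11:-→d12:-→d13:-→d14:-→d15:-→d16:-→d17:-→d18:-→d19:-→d20:-→d21:-→d22:-→d23:-→d24:-→d25:-→d26:-→d27:-→d28:-→d29:-→d30:-→d31:-→d32:H3 -> H3
  del 161.58.209.215/32 (clear depth 32)
  add 161.56.0.0/13 -> H2 at depth 13
  del 161.0.0.0/8 (clear depth 8)
  add 11.224.0.0/12 -> H0 at depth 12
  lookup 161.56.1.207: bits 10100001001110 walk d0:H0→d1:-→d2:-→d3:-→d4:-→d5:-→d6:-→d7:H2→d8:-→d9:-→d10:-→d11:-→d12:-→d13:H2→d14:- -> H2
  del 0.0.0.0/0 (clear depth 0)
  lookup 161.56.0.0: bits 10100001001110 walk d0:-→d1:-→d2:-→d3:-→d4:-→d5:-→d6:-→d7:H2→d8:-→d9:-→d10:-→d11:-→d12:-→d13:H2→d14:- -> H2
  add 10.0.0.0/7 -> H3 at depth 7
  add 161.58.0.0/16 -> H0 at depth 16
  lookup 161.56.108.69: bits 10100001001110 walk d0:-→d1:-→d2:-→d3:-→d4:-→d5:-→d6:-→d7:H2→d8:-→d9:-→d10:-→d11:-→d12:-→d13:H2→d14:- -> H2
  lookup 10.0.0.1: bits 0000101 walk d0:-→d1:-→d2:-→d3:-→d4:-→d5:-→d6:-→d7:H3 -> H3
  lookup 161.56.1.17: bits 10100001001110 walk d0:-→d1:-→d2:-→d3:-→d4:-→d5:-→d6:-→d7:H2→d8:-→d9:-→d10:-→d11:-→d12:-→d13:H2→d14:- -> H2
  add 0.0.0.0/3 -> H3 at depth 3
  add 11.236.82.208/28 -> H1 at depth 28
  del 11.236.82.208/28 (clear depth 28)

== LOOKUPS ==
["H2","H1","H2","H3","H2","H2","H2","H3","H2"]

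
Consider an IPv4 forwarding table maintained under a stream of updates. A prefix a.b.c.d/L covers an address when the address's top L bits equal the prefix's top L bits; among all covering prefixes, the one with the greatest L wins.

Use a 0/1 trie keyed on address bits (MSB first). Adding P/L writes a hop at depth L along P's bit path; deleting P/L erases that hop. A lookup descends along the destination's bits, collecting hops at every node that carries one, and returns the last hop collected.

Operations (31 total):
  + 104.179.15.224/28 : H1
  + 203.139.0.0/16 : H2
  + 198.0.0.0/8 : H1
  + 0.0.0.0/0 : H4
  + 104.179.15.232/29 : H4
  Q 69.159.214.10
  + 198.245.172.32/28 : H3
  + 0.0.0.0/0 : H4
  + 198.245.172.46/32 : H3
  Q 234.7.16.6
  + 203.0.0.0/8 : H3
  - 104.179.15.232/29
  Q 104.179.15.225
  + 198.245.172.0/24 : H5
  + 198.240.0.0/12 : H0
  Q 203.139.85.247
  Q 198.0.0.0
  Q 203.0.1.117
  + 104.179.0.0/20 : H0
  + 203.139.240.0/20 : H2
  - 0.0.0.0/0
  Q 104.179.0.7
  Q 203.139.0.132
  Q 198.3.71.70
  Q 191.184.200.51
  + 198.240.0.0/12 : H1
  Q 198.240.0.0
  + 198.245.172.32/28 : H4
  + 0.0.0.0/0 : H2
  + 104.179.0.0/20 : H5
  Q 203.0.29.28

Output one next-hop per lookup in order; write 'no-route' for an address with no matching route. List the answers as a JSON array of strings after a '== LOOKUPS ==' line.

Process each operation:
  add 104.179.15.224/28 -> H1 at depth 28
  add 203.139.0.0/16 -> H2 at depth 16
  add 198.0.0.0/8 -> H1 at depth 8
  add 0.0.0.0/0 -> H4 at depth 0
  add 104.179.15.232/29 -> H4 at depth 29
  lookup 69.159.214.10: bits 01 walk d0:H4→d1:-→d2:- -> H4
  add 198.245.172.32/28 -> H3 at depth 28
  add 0.0.0.0/0 -> H4 at depth 0
  add 198.245.172.46/32 -> H3 at depth 32
  lookup 234.7.16.6: bits 11 walk d0:H4→d1:-→d2:- -> H4
  add 203.0.0.0/8 -> H3 at depth 8
  del 104.179.15.232/29 (clear depth 29)
  lookup 104.179.15.225: bits 0110100010110011000011111110 walk d0:H4→d1:-→d2:-→d3:-→d4:-→d5:-→d6:-→d7:-→d8:-→d9:-→d10:-→d11:-→d12:-→d13:-→d14:-→d15:-→d16:-→d17:-→d18:-→d19:-→d20:-→d21:-→d22:-→d23:-→d24:-→d25:-→d26:-→d27:-→d28:H1 -> H1
  add 198.245.172.0/24 -> H5 at depth 24
  add 198.240.0.0/12 -> H0 at depth 12
  lookup 203.139.85.247: bits 1100101110001011 walk d0:H4→d1:-→d2:-→d3:-→d4:-→d5:-→d6:-→d7:-→d8:H3→d9:-→d10:-→d11:-→d12:-→d13:-→d14:-→d15:-→d16:H2 -> H2
  lookup 198.0.0.0: bits 11000110 walk d0:H4→d1:-→d2:-→d3:-→d4:-→d5:-→d6:-→d7:-→d8:H1 -> H1
  lookup 203.0.1.117: bits 11001011 walk d0:H4→d1:-→d2:-→d3:-→d4:-→d5:-→d6:-→d7:-→d8:H3 -> H3
  add 104.179.0.0/20 -> H0 at depth 20
  add 203.139.240.0/20 -> H2 at depth 20
  del 0.0.0.0/0 (clear depth 0)
  lookup 104.179.0.7: bits 01101000101100110000 walk d0:-→d1:-→d2:-→d3:-→d4:-→d5:-→d6:-→d7:-→d8:-→d9:-→d10:-→d11:-→d12:-→d13:-→d14:-→d15:-→d16:-→d17:-→d18:-→d19:-→d20:H0 -> H0
  lookup 203.139.0.132: bits 1100101110001011 walk d0:-→d1:-→d2:-→d3:-→d4:-→d5:-→d6:-→d7:-→d8:H3→d9:-→d10:-→d11:-→d12:-→d13:-→d14:-→d15:-→d16:H2 -> H2
  lookup 198.3.71.70: bits 11000110 walk d0:-→d1:-→d2:-→d3:-→d4:-→d5:-→d6:-→d7:-→d8:H1 -> H1
  lookup 191.184.200.51: bits 1 walk d0:-→d1:- -> no-route
  add 198.240.0.0/12 -> H1 at depth 12
  lookup 198.240.0.0: bits 1100011011110 walk d0:-→d1:-→d2:-→d3:-→d4:-→d5:-→d6:-→d7:-→d8:H1→d9:-→d10:-→d11:-→d12:H1→d13:- -> H1
  add 198.245.172.32/28 -> H4 at depth 28
  add 0.0.0.0/0 -> H2 at depth 0
  add 104.179.0.0/20 -> H5 at depth 20
  lookup 203.0.29.28: bits 11001011 walk d0:H2→d1:-→d2:-→d3:-→d4:-→d5:-→d6:-→d7:-→d8:H3 -> H3

== LOOKUPS ==
["H4","H4","H1","H2","H1","H3","H0","H2","H1","no-route","H1","H3"]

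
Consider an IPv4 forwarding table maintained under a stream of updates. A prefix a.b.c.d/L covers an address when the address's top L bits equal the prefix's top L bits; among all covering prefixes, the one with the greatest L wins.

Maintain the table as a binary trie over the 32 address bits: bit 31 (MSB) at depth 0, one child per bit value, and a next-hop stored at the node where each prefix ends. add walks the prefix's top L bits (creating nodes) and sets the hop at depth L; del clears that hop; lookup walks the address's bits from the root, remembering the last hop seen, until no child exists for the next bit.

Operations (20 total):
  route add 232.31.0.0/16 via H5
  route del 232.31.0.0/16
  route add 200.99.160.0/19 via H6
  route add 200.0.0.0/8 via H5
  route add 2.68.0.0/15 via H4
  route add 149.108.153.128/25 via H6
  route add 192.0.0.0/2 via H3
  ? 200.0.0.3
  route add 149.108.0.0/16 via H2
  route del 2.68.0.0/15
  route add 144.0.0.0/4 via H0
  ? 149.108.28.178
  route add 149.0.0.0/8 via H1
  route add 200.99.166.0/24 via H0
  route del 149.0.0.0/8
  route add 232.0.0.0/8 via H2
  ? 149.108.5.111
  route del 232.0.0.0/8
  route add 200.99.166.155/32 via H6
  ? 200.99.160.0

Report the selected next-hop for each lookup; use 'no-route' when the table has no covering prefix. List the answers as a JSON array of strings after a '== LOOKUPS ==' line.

Process each operation:
  add 232.31.0.0/16 -> H5 at depth 16
  del 232.31.0.0/16 (clear depth 16)
  add 200.99.160.0/19 -> H6 at depth 19
  add 200.0.0.0/8 -> H5 at depth 8
  add 2.68.0.0/15 -> H4 at depth 15
  add 149.108.153.128/25 -> H6 at depth 25
  add 192.0.0.0/2 -> H3 at depth 2
  ? 200.0.0.3  path d0:-→d1:-→d2:H3→d3:-→d4:-→d5:-→d6:-→d7:-→d8:H5→d9:-  best=H5
  add 149.108.0.0/16 -> H2 at depth 16
  del 2.68.0.0/15 (clear depth 15)
  add 144.0.0.0/4 -> H0 at depth 4
  ? 149.108.28.178  path d0:-→d1:-→d2:-→d3:-→d4:H0→d5:-→d6:-→d7:-→d8:-→d9:-→d10:-→d11:-→d12:-→d13:-→d14:-→d15:-→d16:H2  best=H2
  add 149.0.0.0/8 -> H1 at depth 8
  add 200.99.166.0/24 -> H0 at depth 24
  del 149.0.0.0/8 (clear depth 8)
  add 232.0.0.0/8 -> H2 at depth 8
  ? 149.108.5.111  path d0:-→d1:-→d2:-→d3:-→d4:H0→d5:-→d6:-→d7:-→d8:-→d9:-→d10:-→d11:-→d12:-→d13:-→d14:-→d15:-→d16:H2  best=H2
  del 232.0.0.0/8 (clear depth 8)
  add 200.99.166.155/32 -> H6 at depth 32
  ? 200.99.160.0  path d0:-→d1:-→d2:H3→d3:-→d4:-→d5:-→d6:-→d7:-→d8:H5→d9:-→d10:-→d11:-→d12:-→d13:-→d14:-→d15:-→d16:-→d17:-→d18:-→d19:H6→d20:-→d21:-  best=H6

== LOOKUPS ==
["H5","H2","H2","H6"]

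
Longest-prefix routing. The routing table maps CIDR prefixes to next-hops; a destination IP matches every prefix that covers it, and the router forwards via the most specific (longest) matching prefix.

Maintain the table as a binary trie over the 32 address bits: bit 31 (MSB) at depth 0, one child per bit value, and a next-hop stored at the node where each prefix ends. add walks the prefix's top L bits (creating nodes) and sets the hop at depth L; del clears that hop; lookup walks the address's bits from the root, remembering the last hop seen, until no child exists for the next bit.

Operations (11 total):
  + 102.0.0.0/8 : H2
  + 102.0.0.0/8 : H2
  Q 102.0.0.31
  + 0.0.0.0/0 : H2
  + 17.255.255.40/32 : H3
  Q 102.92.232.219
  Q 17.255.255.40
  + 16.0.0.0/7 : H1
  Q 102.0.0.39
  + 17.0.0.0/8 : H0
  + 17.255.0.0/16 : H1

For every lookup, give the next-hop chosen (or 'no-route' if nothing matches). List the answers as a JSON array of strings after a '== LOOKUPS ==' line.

Apply in order:
  add 102.0.0.0/8 -> H2 at depth 8
  add 102.0.0.0/8 -> H2 at depth 8
  ? 102.0.0.31  path d0:-→d1:-→d2:-→d3:-→d4:-→d5:-→d6:-→d7:-→d8:H2  best=H2
  add 0.0.0.0/0 -> H2 at depth 0
  add 17.255.255.40/32 -> H3 at depth 32
  ? 102.92.232.219  path d0:H2→d1:-→d2:-→d3:-→d4:-→d5:-→d6:-→d7:-→d8:H2  best=H2
  ? 17.255.255.40  path d0:H2→d1:-→d2:-→d3:-→d4:-→d5:-→d6:-→d7:-→d8:-→d9:-→d10:-→d11:-→d12:-→d13:-→d14:-→d15:-→d16:-→d17:-→d18:-→d19:-→d20:-→d21:-→d22:-→d23:-→d24:-→d25:-→d26:-→d27:-→d28:-→d29:-→d30:-→d31:-→d32:H3  best=H3
  add 16.0.0.0/7 -> H1 at depth 7
  ? 102.0.0.39  path d0:H2→d1:-→d2:-→d3:-→d4:-→d5:-→d6:-→d7:-→d8:H2  best=H2
  add 17.0.0.0/8 -> H0 at depth 8
  add 17.255.0.0/16 -> H1 at depth 16

== LOOKUPS ==
["H2","H2","H3","H2"]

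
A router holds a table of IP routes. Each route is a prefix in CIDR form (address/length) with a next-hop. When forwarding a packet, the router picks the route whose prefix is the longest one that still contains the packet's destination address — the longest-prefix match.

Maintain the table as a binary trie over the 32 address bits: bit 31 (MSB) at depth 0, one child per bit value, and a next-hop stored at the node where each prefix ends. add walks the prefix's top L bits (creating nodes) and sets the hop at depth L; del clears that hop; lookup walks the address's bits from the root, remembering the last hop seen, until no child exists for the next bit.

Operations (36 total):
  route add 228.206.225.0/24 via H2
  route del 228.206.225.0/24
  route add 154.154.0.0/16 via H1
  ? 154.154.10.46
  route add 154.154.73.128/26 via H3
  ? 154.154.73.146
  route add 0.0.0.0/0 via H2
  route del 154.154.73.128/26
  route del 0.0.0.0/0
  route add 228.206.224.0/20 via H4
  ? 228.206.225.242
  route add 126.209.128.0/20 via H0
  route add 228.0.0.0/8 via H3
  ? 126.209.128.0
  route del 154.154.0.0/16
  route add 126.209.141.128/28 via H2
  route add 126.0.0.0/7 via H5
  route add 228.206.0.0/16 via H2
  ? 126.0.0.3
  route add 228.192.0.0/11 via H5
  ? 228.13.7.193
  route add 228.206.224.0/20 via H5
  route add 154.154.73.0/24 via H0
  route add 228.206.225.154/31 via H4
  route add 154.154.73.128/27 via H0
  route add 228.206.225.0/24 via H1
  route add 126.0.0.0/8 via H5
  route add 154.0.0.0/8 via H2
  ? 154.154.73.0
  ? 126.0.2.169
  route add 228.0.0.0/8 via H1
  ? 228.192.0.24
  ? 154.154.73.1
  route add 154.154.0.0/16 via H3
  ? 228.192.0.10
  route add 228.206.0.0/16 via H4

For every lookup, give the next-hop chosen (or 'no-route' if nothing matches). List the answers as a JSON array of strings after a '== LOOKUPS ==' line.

Apply in order:
  add 228.206.225.0/24 -> H2 at depth 24
  del 228.206.225.0/24 (clear depth 24)
  add 154.154.0.0/16 -> H1 at depth 16
  lookup 154.154.10.46: bits 1001101010011010 walk d0:-→d1:-→d2:-→d3:-→d4:-→d5:-→d6:-→d7:-→d8:-→d9:-→d10:-→d11:-→d12:-→d13:-→d14:-→d15:-→d16:H1 -> H1
  add 154.154.73.128/26 -> H3 at depth 26
  lookup 154.154.73.146: bits 10011010100110100100100110 walk d0:-→d1:-→d2:-→d3:-→d4:-→d5:-→d6:-→d7:-→d8:-→d9:-→d10:-→d11:-→d12:-→d13:-→d14:-→d15:-→d16:H1→d17:-→d18:-→d19:-→d20:-→d21:-→d22:-→d23:-→d24:-→d25:-→d26:H3 -> H3
  add 0.0.0.0/0 -> H2 at depth 0
  del 154.154.73.128/26 (clear depth 26)
  del 0.0.0.0/0 (clear depth 0)
  add 228.206.224.0/20 -> H4 at depth 20
  lookup 228.206.225.242: bits 111001001100111011100001 walk d0:-→d1:-→d2:-→d3:-→d4:-→d5:-→d6:-→d7:-→d8:-→d9:-→d10:-→d11:-→d12:-→d13:-→d14:-→d15:-→d16:-→d17:-→d18:-→d19:-→d20:H4→d21:-→d22:-→d23:-→d24:- -> H4
  add 126.209.128.0/20 -> H0 at depth 20
  add 228.0.0.0/8 -> H3 at depth 8
  lookup 126.209.128.0: bits 01111110110100011000 walk d0:-→d1:-→d2:-→d3:-→d4:-→d5:-→d6:-→d7:-→d8:-→d9:-→d10:-→d11:-→d12:-→d13:-→d14:-→d15:-→d16:-→d17:-→d18:-→d19:-→d20:H0 -> H0
  del 154.154.0.0/16 (clear depth 16)
  add 126.209.141.128/28 -> H2 at depth 28
  add 126.0.0.0/7 -> H5 at depth 7
  add 228.206.0.0/16 -> H2 at depth 16
  lookup 126.0.0.3: bits 01111110 walk d0:-→d1:-→d2:-→d3:-→d4:-→d5:-→d6:-→d7:H5→d8:- -> H5
  add 228.192.0.0/11 -> H5 at depth 11
  lookup 228.13.7.193: bits 11100100 walk d0:-→d1:-→d2:-→d3:-→d4:-→d5:-→d6:-→d7:-→d8:H3 -> H3
  add 228.206.224.0/20 -> H5 at depth 20
  add 154.154.73.0/24 -> H0 at depth 24
  add 228.206.225.154/31 -> H4 at depth 31
  add 154.154.73.128/27 -> H0 at depth 27
  add 228.206.225.0/24 -> H1 at depth 24
  add 126.0.0.0/8 -> H5 at depth 8
  add 154.0.0.0/8 -> H2 at depth 8
  lookup 154.154.73.0: bits 100110101001101001001001 walk d0:-→d1:-→d2:-→d3:-→d4:-→d5:-→d6:-→d7:-→d8:H2→d9:-→d10:-→d11:-→d12:-→d13:-→d14:-→d15:-→d16:-→d17:-→d18:-→d19:-→d20:-→d21:-→d22:-→d23:-→d24:H0 -> H0
  lookup 126.0.2.169: bits 01111110 walk d0:-→d1:-→d2:-→d3:-→d4:-→d5:-→d6:-→d7:H5→d8:H5 -> H5
  add 228.0.0.0/8 -> H1 at depth 8
  lookup 228.192.0.24: bits 111001001100 walk d0:-→d1:-→d2:-→d3:-→d4:-→d5:-→d6:-→d7:-→d8:H1→d9:-→d10:-→d11:H5→d12:- -> H5
  lookup 154.154.73.1: bits 100110101001101001001001 walk d0:-→d1:-→d2:-→d3:-→d4:-→d5:-→d6:-→d7:-→d8:H2→d9:-→d10:-→d11:-→d12:-→d13:-→d14:-→d15:-→d16:-→d17:-→d18:-→d19:-→d20:-→d21:-→d22:-→d23:-→d24:H0 -> H0
  add 154.154.0.0/16 -> H3 at depth 16
  lookup 228.192.0.10: bits 111001001100 walk d0:-→d1:-→d2:-→d3:-→d4:-→d5:-→d6:-→d7:-→d8:H1→d9:-→d10:-→d11:H5→d12:- -> H5
  add 228.206.0.0/16 -> H4 at depth 16

== LOOKUPS ==
["H1","H3","H4","H0","H5","H3","H0","H5","H5","H0","H5"]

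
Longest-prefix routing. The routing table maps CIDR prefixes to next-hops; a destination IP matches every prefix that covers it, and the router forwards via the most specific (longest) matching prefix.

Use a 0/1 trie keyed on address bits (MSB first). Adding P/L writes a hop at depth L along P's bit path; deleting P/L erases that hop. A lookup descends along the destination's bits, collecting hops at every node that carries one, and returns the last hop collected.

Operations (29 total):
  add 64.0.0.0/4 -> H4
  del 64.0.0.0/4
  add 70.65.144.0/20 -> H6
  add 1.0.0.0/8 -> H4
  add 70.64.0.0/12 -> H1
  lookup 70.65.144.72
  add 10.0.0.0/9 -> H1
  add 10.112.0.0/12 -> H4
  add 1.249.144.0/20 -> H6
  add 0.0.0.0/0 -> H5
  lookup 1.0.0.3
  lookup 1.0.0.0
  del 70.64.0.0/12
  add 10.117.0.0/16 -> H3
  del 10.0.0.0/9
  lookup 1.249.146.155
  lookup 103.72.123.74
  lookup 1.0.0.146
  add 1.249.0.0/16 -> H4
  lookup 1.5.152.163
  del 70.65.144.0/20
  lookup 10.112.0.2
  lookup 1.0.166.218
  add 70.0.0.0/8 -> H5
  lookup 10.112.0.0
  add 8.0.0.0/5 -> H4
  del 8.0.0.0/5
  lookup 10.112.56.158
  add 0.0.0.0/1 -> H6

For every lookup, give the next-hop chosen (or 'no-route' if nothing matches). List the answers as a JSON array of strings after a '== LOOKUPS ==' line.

Process each operation:
  add 64.0.0.0/4 -> H4 at depth 4
  del 64.0.0.0/4 (clear depth 4)
  add 70.65.144.0/20 -> H6 at depth 20
  add 1.0.0.0/8 -> H4 at depth 8
  add 70.64.0.0/12 -> H1 at depth 12
  ? 70.65.144.72  path d0:-→d1:-→d2:-→d3:-→d4:-→d5:-→d6:-→d7:-→d8:-→d9:-→d10:-→d11:-→d12:H1→d13:-→d14:-→d15:-→d16:-→d17:-→d18:-→d19:-→d20:H6  best=H6
  add 10.0.0.0/9 -> H1 at depth 9
  add 10.112.0.0/12 -> H4 at depth 12
  add 1.249.144.0/20 -> H6 at depth 20
  add 0.0.0.0/0 -> H5 at depth 0
  ? 1.0.0.3  path d0:H5→d1:-→d2:-→d3:-→d4:-→d5:-→d6:-→d7:-→d8:H4  best=H4
  ? 1.0.0.0  path d0:H5→d1:-→d2:-→d3:-→d4:-→d5:-→d6:-→d7:-→d8:H4  best=H4
  del 70.64.0.0/12 (clear depth 12)
  add 10.117.0.0/16 -> H3 at depth 16
  del 10.0.0.0/9 (clear depth 9)
  ? 1.249.146.155  path d0:H5→d1:-→d2:-→d3:-→d4:-→d5:-→d6:-→d7:-→d8:H4→d9:-→d10:-→d11:-→d12:-→d13:-→d14:-→d15:-→d16:-→d17:-→d18:-→d19:-→d20:H6  best=H6
  ? 103.72.123.74  path d0:H5→d1:-→d2:-  best=H5
  ? 1.0.0.146  path d0:H5→d1:-→d2:-→d3:-→d4:-→d5:-→d6:-→d7:-→d8:H4  best=H4
  add 1.249.0.0/16 -> H4 at depth 16
  ? 1.5.152.163  path d0:H5→d1:-→d2:-→d3:-→d4:-→d5:-→d6:-→d7:-→d8:H4  best=H4
  del 70.65.144.0/20 (clear depth 20)
  ? 10.112.0.2  path d0:H5→d1:-→d2:-→d3:-→d4:-→d5:-→d6:-→d7:-→d8:-→d9:-→d10:-→d11:-→d12:H4→d13:-  best=H4
  ? 1.0.166.218  path d0:H5→d1:-→d2:-→d3:-→d4:-→d5:-→d6:-→d7:-→d8:H4  best=H4
  add 70.0.0.0/8 -> H5 at depth 8
  ? 10.112.0.0  path d0:H5→d1:-→d2:-→d3:-→d4:-→d5:-→d6:-→d7:-→d8:-→d9:-→d10:-→d11:-→d12:H4→d13:-  best=H4
  add 8.0.0.0/5 -> H4 at depth 5
  del 8.0.0.0/5 (clear depth 5)
  ? 10.112.56.158  path d0:H5→d1:-→d2:-→d3:-→d4:-→d5:-→d6:-→d7:-→d8:-→d9:-→d10:-→d11:-→d12:H4→d13:-  best=H4
  add 0.0.0.0/1 -> H6 at depth 1

== LOOKUPS ==
["H6","H4","H4","H6","H5","H4","H4","H4","H4","H4","H4"]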